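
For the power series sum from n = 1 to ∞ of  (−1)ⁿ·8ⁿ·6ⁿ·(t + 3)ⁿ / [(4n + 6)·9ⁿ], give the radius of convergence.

Ratio test: |a_{n+1}/a_n| = [(4n + 6)/(4(n+1) + 6)] · 8·6/9 → 16/3 as n → ∞.
Thus R = 1/(16/3) = 3/16.

R = 3/16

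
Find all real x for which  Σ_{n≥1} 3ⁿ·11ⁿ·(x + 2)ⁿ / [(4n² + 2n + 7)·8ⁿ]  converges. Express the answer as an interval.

[-74/33, -58/33]

By the ratio test, |a_{n+1}/a_n| = [(4n² + 2n + 7)/(4(n+1)² + 2(n+1) + 7)] · 3·11/8 → 33/8.
Hence the series converges for |x + 2| < 1/(33/8) = 8/33, so the radius of convergence is 8/33.
Endpoint x = -58/33: absolute convergence follows by limit comparison with Σ 1/n².
Endpoint x = -74/33: absolute convergence follows by limit comparison with Σ 1/n².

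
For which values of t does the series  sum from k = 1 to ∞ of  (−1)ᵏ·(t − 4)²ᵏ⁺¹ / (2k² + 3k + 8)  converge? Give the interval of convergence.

The ratio of consecutive coefficients is (2k² + 3k + 8)/(2(k+1)² + 3(k+1) + 8) → 1.
Writing y = (t − 4)², the series in y has radius 1, so |t − 4| < √(1) = 1 and R = 1.
Endpoint t = 5: absolute convergence follows by limit comparison with Σ 1/k².
Check t = 3: absolute convergence follows by limit comparison with Σ 1/k².

[3, 5]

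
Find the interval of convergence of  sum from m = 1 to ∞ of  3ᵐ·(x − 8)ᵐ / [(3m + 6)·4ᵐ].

The ratio of consecutive coefficients is [(3m + 6)/(3(m+1) + 6)] · 3/4 → 3/4.
Convergence for |x − 8| · 3/4 < 1, i.e. |x − 8| < 4/3. So R = 4/3.
When x = 28/3, comparison with the harmonic series Σ 1/m shows the series diverges.
Check x = 20/3: an alternating series whose terms decrease to 0 in absolute value, so it converges by the Leibniz criterion.

[20/3, 28/3)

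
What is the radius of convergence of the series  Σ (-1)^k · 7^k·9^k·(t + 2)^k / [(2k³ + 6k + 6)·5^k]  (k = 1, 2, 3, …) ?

Ratio test: |a_{k+1}/a_k| = [(2k³ + 6k + 6)/(2(k+1)³ + 6(k+1) + 6)] · 7·9/5 → 63/5 as k → ∞.
Convergence for |t + 2| · 63/5 < 1, i.e. |t + 2| < 5/63. So R = 5/63.

R = 5/63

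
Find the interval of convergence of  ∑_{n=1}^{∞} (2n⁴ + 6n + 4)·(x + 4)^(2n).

Ratio test: |a_{n+1}/a_n| = (2(n+1)⁴ + 6(n+1) + 4)/(2n⁴ + 6n + 4) → 1 as n → ∞.
Writing y = (x + 4)², the series in y has radius 1, so |x + 4| < √(1) = 1 and R = 1.
Endpoint x = -3: the terms have absolute value of order n⁴, which does not tend to 0, so the series diverges by the divergence test.
At x = -5: the n-th term does not approach 0; divergence by the term test.

(-5, -3)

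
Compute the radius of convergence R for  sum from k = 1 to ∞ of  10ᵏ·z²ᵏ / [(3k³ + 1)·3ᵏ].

R = √30/10

Apply the ratio test: |a_{k+1}| / |a_k| = [(3k³ + 1)/(3(k+1)³ + 1)] · 10/3, which tends to 10/3 as k → ∞.
Writing y = z², the series in y has radius 3/10, so |z| < √(3/10) and R = √30/10.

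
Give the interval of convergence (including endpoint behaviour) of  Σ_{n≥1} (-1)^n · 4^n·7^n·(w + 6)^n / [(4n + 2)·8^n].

(-44/7, -40/7]

The ratio of consecutive coefficients is [(4n + 2)/(4(n+1) + 2)] · 4·7/8 → 7/2.
Hence the series converges for |w + 6| < 1/(7/2) = 2/7, so the radius of convergence is 2/7.
At w = -40/7: the terms alternate in sign and decrease monotonically to 0 in absolute value (size ~ c/n), so the alternating series test gives convergence.
Check w = -44/7: the terms behave like c/n; limit comparison with the harmonic series gives divergence.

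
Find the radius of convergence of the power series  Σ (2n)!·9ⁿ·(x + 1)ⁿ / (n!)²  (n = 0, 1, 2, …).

Apply the ratio test: |a_{n+1}| / |a_n| = (2n+1)·(2n+2)/(n+1)² · 9, which tends to 36 as n → ∞.
Convergence for |x + 1| · 36 < 1, i.e. |x + 1| < 1/36. So R = 1/36.

R = 1/36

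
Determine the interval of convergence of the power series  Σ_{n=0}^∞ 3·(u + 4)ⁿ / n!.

By the ratio test, |a_{n+1}/a_n| = 3/3 · 1/(n+1) → 0.
Since the limit is 0 < 1 for every u, the series converges on all of ℝ and R = ∞.

(−∞, ∞)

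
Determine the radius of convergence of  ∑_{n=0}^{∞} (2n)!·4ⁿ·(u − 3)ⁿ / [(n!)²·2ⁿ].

R = 1/8

Apply the ratio test: |a_{n+1}| / |a_n| = (2n+1)·(2n+2)/(n+1)² · 4/2, which tends to 8 as n → ∞.
Hence the series converges for |u − 3| < 1/(8) = 1/8, so the radius of convergence is 1/8.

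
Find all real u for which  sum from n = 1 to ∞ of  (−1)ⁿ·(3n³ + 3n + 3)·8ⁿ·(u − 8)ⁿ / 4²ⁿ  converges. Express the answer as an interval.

(6, 10)

Apply the ratio test: |a_{n+1}| / |a_n| = [(3(n+1)³ + 3(n+1) + 3)/(3n³ + 3n + 3)] · 8/16, which tends to 1/2 as n → ∞.
Convergence for |u − 8| · 1/2 < 1, i.e. |u − 8| < 2. So R = 2.
Check u = 10: the terms do not tend to 0, so the series diverges.
At u = 6: the terms do not tend to 0, so the series diverges.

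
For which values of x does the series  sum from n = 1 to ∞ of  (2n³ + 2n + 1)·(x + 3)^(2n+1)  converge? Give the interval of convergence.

(-4, -2)

Apply the ratio test: |a_{n+1}| / |a_n| = (2(n+1)³ + 2(n+1) + 1)/(2n³ + 2n + 1), which tends to 1 as n → ∞.
Successive powers of (x + 3) differ by 2, so the series converges when |x + 3|² · 1 < 1, i.e. |x + 3| < √(1) = 1. So R = 1.
Endpoint x = -2: the n-th term does not approach 0; divergence by the term test.
Check x = -4: the terms do not tend to 0, so the series diverges.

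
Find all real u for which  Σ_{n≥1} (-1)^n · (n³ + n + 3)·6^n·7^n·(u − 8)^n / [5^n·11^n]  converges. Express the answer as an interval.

By the ratio test, |a_{n+1}/a_n| = [((n+1)³ + (n+1) + 3)/(n³ + n + 3)] · 6·7/(5·11) → 42/55.
The series converges when 42/55 · |u − 8| < 1, giving R = 55/42.
Endpoint u = 391/42: the n-th term does not approach 0; divergence by the term test.
Check u = 281/42: the terms do not tend to 0, so the series diverges.

(281/42, 391/42)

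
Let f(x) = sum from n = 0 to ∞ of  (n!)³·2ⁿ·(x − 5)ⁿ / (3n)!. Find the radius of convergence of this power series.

R = 27/2

By the ratio test, |a_{n+1}/a_n| = (n+1)³/[(3n+1)·(3n+2)·(3n+3)] · 2 → 2/27.
Convergence for |x − 5| · 2/27 < 1, i.e. |x − 5| < 27/2. So R = 27/2.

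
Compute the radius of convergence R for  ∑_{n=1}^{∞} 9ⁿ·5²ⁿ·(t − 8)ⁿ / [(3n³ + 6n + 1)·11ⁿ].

R = 11/225

Ratio test: |a_{n+1}/a_n| = [(3n³ + 6n + 1)/(3(n+1)³ + 6(n+1) + 1)] · 9·25/11 → 225/11 as n → ∞.
Hence the series converges for |t − 8| < 1/(225/11) = 11/225, so the radius of convergence is 11/225.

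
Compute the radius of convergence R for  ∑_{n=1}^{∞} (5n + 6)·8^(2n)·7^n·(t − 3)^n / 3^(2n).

R = 9/448

The ratio of consecutive coefficients is [(5(n+1) + 6)/(5n + 6)] · 64·7/9 → 448/9.
Thus R = 1/(448/9) = 9/448.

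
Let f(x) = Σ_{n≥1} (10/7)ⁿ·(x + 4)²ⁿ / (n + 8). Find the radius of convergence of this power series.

Ratio test: |a_{n+1}/a_n| = [(n + 8)/((n+1) + 8)] · 10/7 → 10/7 as n → ∞.
Since the exponent of (x + 4) increases by 2 each term, convergence requires |x + 4|² < 7/10, hence R = √70/10.

R = √70/10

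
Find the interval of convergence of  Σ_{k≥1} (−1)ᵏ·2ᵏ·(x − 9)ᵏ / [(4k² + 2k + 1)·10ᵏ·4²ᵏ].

[-71, 89]

The ratio of consecutive coefficients is [(4k² + 2k + 1)/(4(k+1)² + 2(k+1) + 1)] · 2/(10·16) → 1/80.
Thus R = 1/(1/80) = 80.
Check x = 89: the terms are on the order of 1/k², so the series converges absolutely by comparison with the p-series (p = 2 > 1).
Endpoint x = -71: absolute convergence follows by limit comparison with Σ 1/k².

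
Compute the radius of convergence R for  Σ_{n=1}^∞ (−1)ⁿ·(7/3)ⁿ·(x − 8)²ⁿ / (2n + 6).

The ratio of consecutive coefficients is [(2n + 6)/(2(n+1) + 6)] · 7/3 → 7/3.
Writing y = (x − 8)², the series in y has radius 3/7, so |x − 8| < √(3/7) and R = √21/7.

R = √21/7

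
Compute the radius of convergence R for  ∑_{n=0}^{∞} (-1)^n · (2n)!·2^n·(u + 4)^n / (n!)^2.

The ratio of consecutive coefficients is (2n+1)·(2n+2)/(n+1)² · 2 → 8.
The series converges when 8 · |u + 4| < 1, giving R = 1/8.

R = 1/8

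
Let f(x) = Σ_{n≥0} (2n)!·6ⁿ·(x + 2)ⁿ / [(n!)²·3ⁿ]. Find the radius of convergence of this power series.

Apply the ratio test: |a_{n+1}| / |a_n| = (2n+1)·(2n+2)/(n+1)² · 6/3, which tends to 8 as n → ∞.
Thus R = 1/(8) = 1/8.

R = 1/8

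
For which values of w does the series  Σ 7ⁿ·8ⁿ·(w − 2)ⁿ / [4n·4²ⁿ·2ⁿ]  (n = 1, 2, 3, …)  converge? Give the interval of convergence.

Ratio test: |a_{n+1}/a_n| = [4n/4(n+1)] · 7·8/(16·2) → 7/4 as n → ∞.
Hence the series converges for |w − 2| < 1/(7/4) = 4/7, so the radius of convergence is 4/7.
Endpoint w = 18/7: the terms behave like c/n; limit comparison with the harmonic series gives divergence.
Endpoint w = 10/7: the terms alternate in sign and decrease monotonically to 0 in absolute value (size ~ c/n), so the alternating series test gives convergence.

[10/7, 18/7)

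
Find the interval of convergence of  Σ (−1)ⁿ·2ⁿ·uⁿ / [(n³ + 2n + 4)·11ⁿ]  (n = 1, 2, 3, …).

[-11/2, 11/2]

By the ratio test, |a_{n+1}/a_n| = [(n³ + 2n + 4)/((n+1)³ + 2(n+1) + 4)] · 2/11 → 2/11.
Convergence for |u| · 2/11 < 1, i.e. |u| < 11/2. So R = 11/2.
When u = 11/2, the terms are on the order of 1/n³, so the series converges absolutely by comparison with the p-series (p = 3 > 1).
Endpoint u = -11/2: absolute convergence follows by limit comparison with Σ 1/n³.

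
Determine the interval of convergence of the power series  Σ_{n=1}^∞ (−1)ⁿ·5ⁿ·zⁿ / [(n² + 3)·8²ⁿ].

The ratio of consecutive coefficients is [(n² + 3)/((n+1)² + 3)] · 5/64 → 5/64.
Hence the series converges for |z| < 1/(5/64) = 64/5, so the radius of convergence is 64/5.
When z = 64/5, absolute convergence follows by limit comparison with Σ 1/n².
Check z = -64/5: the series is dominated by a constant times Σ 1/n², which converges (p = 2 > 1).

[-64/5, 64/5]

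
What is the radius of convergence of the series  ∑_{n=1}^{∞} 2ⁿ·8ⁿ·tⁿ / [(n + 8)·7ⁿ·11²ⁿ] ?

R = 847/16

The ratio of consecutive coefficients is [(n + 8)/((n+1) + 8)] · 2·8/(7·121) → 16/847.
Thus R = 1/(16/847) = 847/16.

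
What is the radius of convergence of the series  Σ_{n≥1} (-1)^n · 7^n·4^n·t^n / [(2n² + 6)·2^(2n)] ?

Ratio test: |a_{n+1}/a_n| = [(2n² + 6)/(2(n+1)² + 6)] · 7·4/4 → 7 as n → ∞.
Thus R = 1/(7) = 1/7.

R = 1/7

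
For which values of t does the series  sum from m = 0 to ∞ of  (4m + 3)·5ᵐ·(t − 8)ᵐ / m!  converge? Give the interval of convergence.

(−∞, ∞)

The ratio of consecutive coefficients is (4(m+1) + 3)/(4m + 3) · 5 · 1/(m+1) → 0.
Since the limit is 0 < 1 for every t, the series converges on all of ℝ and R = ∞.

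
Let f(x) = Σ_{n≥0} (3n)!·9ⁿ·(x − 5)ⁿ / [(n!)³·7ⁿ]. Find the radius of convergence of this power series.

R = 7/243

Ratio test: |a_{n+1}/a_n| = (3n+1)·(3n+2)·(3n+3)/(n+1)³ · 9/7 → 243/7 as n → ∞.
Thus R = 1/(243/7) = 7/243.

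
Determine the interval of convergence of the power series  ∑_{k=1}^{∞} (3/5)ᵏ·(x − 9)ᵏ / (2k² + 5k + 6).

[22/3, 32/3]

Apply the ratio test: |a_{k+1}| / |a_k| = [(2k² + 5k + 6)/(2(k+1)² + 5(k+1) + 6)] · 3/5, which tends to 3/5 as k → ∞.
Convergence for |x − 9| · 3/5 < 1, i.e. |x − 9| < 5/3. So R = 5/3.
When x = 32/3, the series is dominated by a constant times Σ 1/k², which converges (p = 2 > 1).
At x = 22/3: the series is dominated by a constant times Σ 1/k², which converges (p = 2 > 1).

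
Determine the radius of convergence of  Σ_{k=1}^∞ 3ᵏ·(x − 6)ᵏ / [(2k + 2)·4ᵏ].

R = 4/3

By the ratio test, |a_{k+1}/a_k| = [(2k + 2)/(2(k+1) + 2)] · 3/4 → 3/4.
Hence the series converges for |x − 6| < 1/(3/4) = 4/3, so the radius of convergence is 4/3.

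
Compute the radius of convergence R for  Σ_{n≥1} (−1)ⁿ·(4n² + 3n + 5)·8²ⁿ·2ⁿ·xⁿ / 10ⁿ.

R = 5/64

Ratio test: |a_{n+1}/a_n| = [(4(n+1)² + 3(n+1) + 5)/(4n² + 3n + 5)] · 64·2/10 → 64/5 as n → ∞.
The series converges when 64/5 · |x| < 1, giving R = 5/64.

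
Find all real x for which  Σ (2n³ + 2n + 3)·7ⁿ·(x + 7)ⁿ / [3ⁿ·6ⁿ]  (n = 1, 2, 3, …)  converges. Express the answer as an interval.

(-67/7, -31/7)

By the ratio test, |a_{n+1}/a_n| = [(2(n+1)³ + 2(n+1) + 3)/(2n³ + 2n + 3)] · 7/(3·6) → 7/18.
Thus R = 1/(7/18) = 18/7.
Check x = -31/7: the terms do not tend to 0, so the series diverges.
Check x = -67/7: the n-th term does not approach 0; divergence by the term test.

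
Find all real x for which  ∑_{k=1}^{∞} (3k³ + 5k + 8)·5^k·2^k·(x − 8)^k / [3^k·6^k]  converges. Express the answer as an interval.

(31/5, 49/5)

By the ratio test, |a_{k+1}/a_k| = [(3(k+1)³ + 5(k+1) + 8)/(3k³ + 5k + 8)] · 5·2/(3·6) → 5/9.
Convergence for |x − 8| · 5/9 < 1, i.e. |x − 8| < 9/5. So R = 9/5.
When x = 49/5, the k-th term does not approach 0; divergence by the term test.
When x = 31/5, the k-th term does not approach 0; divergence by the term test.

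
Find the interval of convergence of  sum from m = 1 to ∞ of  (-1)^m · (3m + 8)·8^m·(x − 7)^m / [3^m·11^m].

(23/8, 89/8)

The ratio of consecutive coefficients is [(3(m+1) + 8)/(3m + 8)] · 8/(3·11) → 8/33.
Thus R = 1/(8/33) = 33/8.
Check x = 89/8: the terms have absolute value of order m, which does not tend to 0, so the series diverges by the divergence test.
When x = 23/8, the terms do not tend to 0, so the series diverges.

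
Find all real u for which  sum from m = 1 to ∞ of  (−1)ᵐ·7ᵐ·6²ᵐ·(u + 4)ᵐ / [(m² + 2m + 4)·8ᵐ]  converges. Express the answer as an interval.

[-254/63, -250/63]

Apply the ratio test: |a_{m+1}| / |a_m| = [(m² + 2m + 4)/((m+1)² + 2(m+1) + 4)] · 7·36/8, which tends to 63/2 as m → ∞.
The series converges when 63/2 · |u + 4| < 1, giving R = 2/63.
When u = -250/63, absolute convergence follows by limit comparison with Σ 1/m².
At u = -254/63: the series is dominated by a constant times Σ 1/m², which converges (p = 2 > 1).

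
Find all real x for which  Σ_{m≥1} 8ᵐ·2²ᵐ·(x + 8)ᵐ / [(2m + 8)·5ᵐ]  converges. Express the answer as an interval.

Apply the ratio test: |a_{m+1}| / |a_m| = [(2m + 8)/(2(m+1) + 8)] · 8·4/5, which tends to 32/5 as m → ∞.
Thus R = 1/(32/5) = 5/32.
Endpoint x = -251/32: comparison with the harmonic series Σ 1/m shows the series diverges.
Check x = -261/32: an alternating series whose terms decrease to 0 in absolute value, so it converges by the Leibniz criterion.

[-261/32, -251/32)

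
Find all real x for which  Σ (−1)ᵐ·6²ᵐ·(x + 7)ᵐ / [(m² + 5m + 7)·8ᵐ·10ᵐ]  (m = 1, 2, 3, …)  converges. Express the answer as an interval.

Ratio test: |a_{m+1}/a_m| = [(m² + 5m + 7)/((m+1)² + 5(m+1) + 7)] · 36/(8·10) → 9/20 as m → ∞.
Thus R = 1/(9/20) = 20/9.
At x = -43/9: the series is dominated by a constant times Σ 1/m², which converges (p = 2 > 1).
Endpoint x = -83/9: absolute convergence follows by limit comparison with Σ 1/m².

[-83/9, -43/9]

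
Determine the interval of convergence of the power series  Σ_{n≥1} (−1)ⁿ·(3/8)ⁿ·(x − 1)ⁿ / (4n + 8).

(-5/3, 11/3]

By the ratio test, |a_{n+1}/a_n| = [(4n + 8)/(4(n+1) + 8)] · 3/8 → 3/8.
Convergence for |x − 1| · 3/8 < 1, i.e. |x − 1| < 8/3. So R = 8/3.
At x = 11/3: an alternating series whose terms decrease to 0 in absolute value, so it converges by the Leibniz criterion.
Endpoint x = -5/3: the terms behave like c/n; limit comparison with the harmonic series gives divergence.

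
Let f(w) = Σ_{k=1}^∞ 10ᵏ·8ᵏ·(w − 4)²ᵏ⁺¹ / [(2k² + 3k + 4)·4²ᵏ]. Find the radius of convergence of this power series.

Ratio test: |a_{k+1}/a_k| = [(2k² + 3k + 4)/(2(k+1)² + 3(k+1) + 4)] · 10·8/16 → 5 as k → ∞.
Since the exponent of (w − 4) increases by 2 each term, convergence requires |w − 4|² < 1/5, hence R = √5/5.

R = √5/5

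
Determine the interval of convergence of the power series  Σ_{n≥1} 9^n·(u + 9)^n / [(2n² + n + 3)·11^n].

Ratio test: |a_{n+1}/a_n| = [(2n² + n + 3)/(2(n+1)² + (n+1) + 3)] · 9/11 → 9/11 as n → ∞.
Thus R = 1/(9/11) = 11/9.
When u = -70/9, absolute convergence follows by limit comparison with Σ 1/n².
At u = -92/9: the series is dominated by a constant times Σ 1/n², which converges (p = 2 > 1).

[-92/9, -70/9]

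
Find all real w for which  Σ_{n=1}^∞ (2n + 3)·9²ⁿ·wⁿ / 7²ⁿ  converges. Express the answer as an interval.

(-49/81, 49/81)

Ratio test: |a_{n+1}/a_n| = [(2(n+1) + 3)/(2n + 3)] · 81/49 → 81/49 as n → ∞.
The series converges when 81/49 · |w| < 1, giving R = 49/81.
At w = 49/81: the terms do not tend to 0, so the series diverges.
When w = -49/81, the terms have absolute value of order n, which does not tend to 0, so the series diverges by the divergence test.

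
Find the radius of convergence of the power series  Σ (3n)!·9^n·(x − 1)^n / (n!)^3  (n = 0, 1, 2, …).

R = 1/243

Ratio test: |a_{n+1}/a_n| = (3n+1)·(3n+2)·(3n+3)/(n+1)³ · 9 → 243 as n → ∞.
The series converges when 243 · |x − 1| < 1, giving R = 1/243.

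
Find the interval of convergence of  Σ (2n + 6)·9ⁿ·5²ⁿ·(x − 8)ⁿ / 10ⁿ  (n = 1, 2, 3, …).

Apply the ratio test: |a_{n+1}| / |a_n| = [(2(n+1) + 6)/(2n + 6)] · 9·25/10, which tends to 45/2 as n → ∞.
Convergence for |x − 8| · 45/2 < 1, i.e. |x − 8| < 2/45. So R = 2/45.
Endpoint x = 362/45: the terms have absolute value of order n, which does not tend to 0, so the series diverges by the divergence test.
Check x = 358/45: the n-th term does not approach 0; divergence by the term test.

(358/45, 362/45)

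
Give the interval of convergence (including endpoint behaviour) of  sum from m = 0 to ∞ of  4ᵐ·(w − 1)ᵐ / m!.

Apply the ratio test: |a_{m+1}| / |a_m| = 4 · 1/(m+1), which tends to 0 as m → ∞.
Since the limit is 0 < 1 for every w, the series converges on all of ℝ and R = ∞.

(−∞, ∞)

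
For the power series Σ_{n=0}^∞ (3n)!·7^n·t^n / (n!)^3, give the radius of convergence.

R = 1/189

By the ratio test, |a_{n+1}/a_n| = (3n+1)·(3n+2)·(3n+3)/(n+1)³ · 7 → 189.
The series converges when 189 · |t| < 1, giving R = 1/189.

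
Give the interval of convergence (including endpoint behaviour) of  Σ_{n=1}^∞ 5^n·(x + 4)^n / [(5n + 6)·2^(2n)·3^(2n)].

[-56/5, 16/5)

The ratio of consecutive coefficients is [(5n + 6)/(5(n+1) + 6)] · 5/(4·9) → 5/36.
Hence the series converges for |x + 4| < 1/(5/36) = 36/5, so the radius of convergence is 36/5.
Endpoint x = 16/5: comparison with the harmonic series Σ 1/n shows the series diverges.
At x = -56/5: an alternating series whose terms decrease to 0 in absolute value, so it converges by the Leibniz criterion.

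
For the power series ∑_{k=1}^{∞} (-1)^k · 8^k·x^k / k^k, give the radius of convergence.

By the Cauchy root test, |a_k|^(1/k) = 8/k → 0.
The limit is 0 for every x, so R = ∞.

R = ∞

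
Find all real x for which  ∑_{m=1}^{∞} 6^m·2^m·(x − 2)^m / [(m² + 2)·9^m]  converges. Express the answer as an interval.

[5/4, 11/4]

Ratio test: |a_{m+1}/a_m| = [(m² + 2)/((m+1)² + 2)] · 6·2/9 → 4/3 as m → ∞.
Convergence for |x − 2| · 4/3 < 1, i.e. |x − 2| < 3/4. So R = 3/4.
At x = 11/4: absolute convergence follows by limit comparison with Σ 1/m².
Endpoint x = 5/4: absolute convergence follows by limit comparison with Σ 1/m².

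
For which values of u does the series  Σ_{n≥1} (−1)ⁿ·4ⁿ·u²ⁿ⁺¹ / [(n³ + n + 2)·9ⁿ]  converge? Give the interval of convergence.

[-3/2, 3/2]

Apply the ratio test: |a_{n+1}| / |a_n| = [(n³ + n + 2)/((n+1)³ + (n+1) + 2)] · 4/9, which tends to 4/9 as n → ∞.
Since the exponent of u increases by 2 each term, convergence requires |u|² < 9/4, hence R = 3/2.
At u = 3/2: absolute convergence follows by limit comparison with Σ 1/n³.
At u = -3/2: absolute convergence follows by limit comparison with Σ 1/n³.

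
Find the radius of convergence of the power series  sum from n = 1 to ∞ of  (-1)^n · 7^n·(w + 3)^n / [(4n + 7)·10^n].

Apply the ratio test: |a_{n+1}| / |a_n| = [(4n + 7)/(4(n+1) + 7)] · 7/10, which tends to 7/10 as n → ∞.
Hence the series converges for |w + 3| < 1/(7/10) = 10/7, so the radius of convergence is 10/7.

R = 10/7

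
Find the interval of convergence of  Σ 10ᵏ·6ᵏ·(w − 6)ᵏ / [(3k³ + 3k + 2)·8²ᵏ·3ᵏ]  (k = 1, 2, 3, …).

Apply the ratio test: |a_{k+1}| / |a_k| = [(3k³ + 3k + 2)/(3(k+1)³ + 3(k+1) + 2)] · 10·6/(64·3), which tends to 5/16 as k → ∞.
Thus R = 1/(5/16) = 16/5.
Endpoint w = 46/5: the terms are on the order of 1/k³, so the series converges absolutely by comparison with the p-series (p = 3 > 1).
When w = 14/5, absolute convergence follows by limit comparison with Σ 1/k³.

[14/5, 46/5]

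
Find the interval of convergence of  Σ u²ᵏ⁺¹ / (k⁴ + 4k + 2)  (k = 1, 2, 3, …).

Apply the ratio test: |a_{k+1}| / |a_k| = (k⁴ + 4k + 2)/((k+1)⁴ + 4(k+1) + 2), which tends to 1 as k → ∞.
Writing y = u², the series in y has radius 1, so |u| < √(1) = 1 and R = 1.
When u = 1, absolute convergence follows by limit comparison with Σ 1/k⁴.
When u = -1, the series is dominated by a constant times Σ 1/k⁴, which converges (p = 4 > 1).

[-1, 1]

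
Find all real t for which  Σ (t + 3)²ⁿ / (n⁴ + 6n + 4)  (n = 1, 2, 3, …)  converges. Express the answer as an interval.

The ratio of consecutive coefficients is (n⁴ + 6n + 4)/((n+1)⁴ + 6(n+1) + 4) → 1.
Since the exponent of (t + 3) increases by 2 each term, convergence requires |t + 3|² < 1, hence R = 1.
Check t = -2: absolute convergence follows by limit comparison with Σ 1/n⁴.
Endpoint t = -4: the series is dominated by a constant times Σ 1/n⁴, which converges (p = 4 > 1).

[-4, -2]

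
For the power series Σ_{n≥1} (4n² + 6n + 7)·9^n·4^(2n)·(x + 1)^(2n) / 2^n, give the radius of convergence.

R = √2/12

The ratio of consecutive coefficients is [(4(n+1)² + 6(n+1) + 7)/(4n² + 6n + 7)] · 9·16/2 → 72.
Successive powers of (x + 1) differ by 2, so the series converges when |x + 1|² · 72 < 1, i.e. |x + 1| < √(1/72). So R = √2/12.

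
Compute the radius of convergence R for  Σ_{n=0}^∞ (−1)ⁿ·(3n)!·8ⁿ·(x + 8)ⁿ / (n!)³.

Ratio test: |a_{n+1}/a_n| = (3n+1)·(3n+2)·(3n+3)/(n+1)³ · 8 → 216 as n → ∞.
Thus R = 1/(216) = 1/216.

R = 1/216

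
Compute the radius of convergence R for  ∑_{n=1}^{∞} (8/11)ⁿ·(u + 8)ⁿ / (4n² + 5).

R = 11/8

Ratio test: |a_{n+1}/a_n| = [(4n² + 5)/(4(n+1)² + 5)] · 8/11 → 8/11 as n → ∞.
Convergence for |u + 8| · 8/11 < 1, i.e. |u + 8| < 11/8. So R = 11/8.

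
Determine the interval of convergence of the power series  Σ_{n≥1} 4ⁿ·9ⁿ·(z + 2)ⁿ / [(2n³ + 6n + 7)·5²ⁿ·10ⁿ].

Ratio test: |a_{n+1}/a_n| = [(2n³ + 6n + 7)/(2(n+1)³ + 6(n+1) + 7)] · 4·9/(25·10) → 18/125 as n → ∞.
The series converges when 18/125 · |z + 2| < 1, giving R = 125/18.
Endpoint z = 89/18: the terms are on the order of 1/n³, so the series converges absolutely by comparison with the p-series (p = 3 > 1).
When z = -161/18, the terms are on the order of 1/n³, so the series converges absolutely by comparison with the p-series (p = 3 > 1).

[-161/18, 89/18]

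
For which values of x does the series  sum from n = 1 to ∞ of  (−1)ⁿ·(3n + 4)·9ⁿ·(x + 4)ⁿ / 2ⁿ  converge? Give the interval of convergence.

(-38/9, -34/9)

By the ratio test, |a_{n+1}/a_n| = [(3(n+1) + 4)/(3n + 4)] · 9/2 → 9/2.
Thus R = 1/(9/2) = 2/9.
When x = -34/9, the n-th term does not approach 0; divergence by the term test.
At x = -38/9: the terms do not tend to 0, so the series diverges.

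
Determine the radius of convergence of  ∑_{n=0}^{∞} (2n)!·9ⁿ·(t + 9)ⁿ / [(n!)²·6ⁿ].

R = 1/6

The ratio of consecutive coefficients is (2n+1)·(2n+2)/(n+1)² · 9/6 → 6.
The series converges when 6 · |t + 9| < 1, giving R = 1/6.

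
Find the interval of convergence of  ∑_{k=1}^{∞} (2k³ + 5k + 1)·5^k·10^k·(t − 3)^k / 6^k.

Apply the ratio test: |a_{k+1}| / |a_k| = [(2(k+1)³ + 5(k+1) + 1)/(2k³ + 5k + 1)] · 5·10/6, which tends to 25/3 as k → ∞.
Convergence for |t − 3| · 25/3 < 1, i.e. |t − 3| < 3/25. So R = 3/25.
At t = 78/25: the k-th term does not approach 0; divergence by the term test.
At t = 72/25: the terms have absolute value of order k³, which does not tend to 0, so the series diverges by the divergence test.

(72/25, 78/25)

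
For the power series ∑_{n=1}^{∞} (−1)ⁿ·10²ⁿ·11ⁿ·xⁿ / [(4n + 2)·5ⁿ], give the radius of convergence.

Ratio test: |a_{n+1}/a_n| = [(4n + 2)/(4(n+1) + 2)] · 100·11/5 → 220 as n → ∞.
The series converges when 220 · |x| < 1, giving R = 1/220.

R = 1/220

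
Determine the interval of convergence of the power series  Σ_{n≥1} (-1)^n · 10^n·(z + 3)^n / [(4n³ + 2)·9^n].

By the ratio test, |a_{n+1}/a_n| = [(4n³ + 2)/(4(n+1)³ + 2)] · 10/9 → 10/9.
The series converges when 10/9 · |z + 3| < 1, giving R = 9/10.
When z = -21/10, the series is dominated by a constant times Σ 1/n³, which converges (p = 3 > 1).
At z = -39/10: absolute convergence follows by limit comparison with Σ 1/n³.

[-39/10, -21/10]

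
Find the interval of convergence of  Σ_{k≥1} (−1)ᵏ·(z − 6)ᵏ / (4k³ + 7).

Apply the ratio test: |a_{k+1}| / |a_k| = (4k³ + 7)/(4(k+1)³ + 7), which tends to 1 as k → ∞.
Hence R = 1.
Check z = 7: the terms are on the order of 1/k³, so the series converges absolutely by comparison with the p-series (p = 3 > 1).
Endpoint z = 5: the terms are on the order of 1/k³, so the series converges absolutely by comparison with the p-series (p = 3 > 1).

[5, 7]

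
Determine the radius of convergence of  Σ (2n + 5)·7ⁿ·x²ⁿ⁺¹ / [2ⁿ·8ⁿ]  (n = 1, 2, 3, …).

By the ratio test, |a_{n+1}/a_n| = [(2(n+1) + 5)/(2n + 5)] · 7/(2·8) → 7/16.
Successive powers of x differ by 2, so the series converges when |x|² · 7/16 < 1, i.e. |x| < √(16/7). So R = 4√7/7.

R = 4√7/7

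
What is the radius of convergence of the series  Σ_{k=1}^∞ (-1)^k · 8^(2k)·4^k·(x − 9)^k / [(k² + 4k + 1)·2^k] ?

Apply the ratio test: |a_{k+1}| / |a_k| = [(k² + 4k + 1)/((k+1)² + 4(k+1) + 1)] · 64·4/2, which tends to 128 as k → ∞.
Hence the series converges for |x − 9| < 1/(128) = 1/128, so the radius of convergence is 1/128.

R = 1/128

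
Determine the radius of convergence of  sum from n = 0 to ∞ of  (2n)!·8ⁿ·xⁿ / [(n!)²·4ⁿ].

By the ratio test, |a_{n+1}/a_n| = (2n+1)·(2n+2)/(n+1)² · 8/4 → 8.
Hence the series converges for |x| < 1/(8) = 1/8, so the radius of convergence is 1/8.

R = 1/8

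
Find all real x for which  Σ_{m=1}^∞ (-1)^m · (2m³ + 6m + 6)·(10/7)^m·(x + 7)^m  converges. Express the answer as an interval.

(-77/10, -63/10)

Ratio test: |a_{m+1}/a_m| = [(2(m+1)³ + 6(m+1) + 6)/(2m³ + 6m + 6)] · 10/7 → 10/7 as m → ∞.
The series converges when 10/7 · |x + 7| < 1, giving R = 7/10.
Check x = -63/10: the m-th term does not approach 0; divergence by the term test.
Check x = -77/10: the m-th term does not approach 0; divergence by the term test.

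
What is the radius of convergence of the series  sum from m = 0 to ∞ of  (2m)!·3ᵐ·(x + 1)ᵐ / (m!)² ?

R = 1/12

By the ratio test, |a_{m+1}/a_m| = (2m+1)·(2m+2)/(m+1)² · 3 → 12.
Thus R = 1/(12) = 1/12.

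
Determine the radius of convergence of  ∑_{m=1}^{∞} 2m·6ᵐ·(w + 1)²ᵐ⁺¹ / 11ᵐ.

R = √66/6

Ratio test: |a_{m+1}/a_m| = [2(m+1)/2m] · 6/11 → 6/11 as m → ∞.
Writing y = (w + 1)², the series in y has radius 11/6, so |w + 1| < √(11/6) and R = √66/6.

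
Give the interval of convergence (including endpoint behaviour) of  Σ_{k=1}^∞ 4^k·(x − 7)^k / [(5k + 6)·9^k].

Ratio test: |a_{k+1}/a_k| = [(5k + 6)/(5(k+1) + 6)] · 4/9 → 4/9 as k → ∞.
The series converges when 4/9 · |x − 7| < 1, giving R = 9/4.
Endpoint x = 37/4: the terms behave like c/k; limit comparison with the harmonic series gives divergence.
At x = 19/4: the terms alternate in sign and decrease monotonically to 0 in absolute value (size ~ c/k), so the alternating series test gives convergence.

[19/4, 37/4)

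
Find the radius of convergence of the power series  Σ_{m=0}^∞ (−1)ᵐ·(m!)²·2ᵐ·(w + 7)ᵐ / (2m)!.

R = 2

Ratio test: |a_{m+1}/a_m| = (m+1)²/[(2m+1)·(2m+2)] · 2 → 1/2 as m → ∞.
The series converges when 1/2 · |w + 7| < 1, giving R = 2.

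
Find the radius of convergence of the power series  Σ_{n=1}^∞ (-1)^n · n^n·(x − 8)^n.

Root test: |a_n|^(1/n) = n → ∞.
Since the n-th root of |a_n| is unbounded, the series converges only at x = 8; R = 0.

R = 0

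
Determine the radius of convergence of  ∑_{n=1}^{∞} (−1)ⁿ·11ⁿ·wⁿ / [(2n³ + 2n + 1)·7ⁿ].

R = 7/11

Ratio test: |a_{n+1}/a_n| = [(2n³ + 2n + 1)/(2(n+1)³ + 2(n+1) + 1)] · 11/7 → 11/7 as n → ∞.
Convergence for |w| · 11/7 < 1, i.e. |w| < 7/11. So R = 7/11.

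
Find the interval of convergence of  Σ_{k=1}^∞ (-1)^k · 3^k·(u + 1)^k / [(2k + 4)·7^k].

(-10/3, 4/3]

The ratio of consecutive coefficients is [(2k + 4)/(2(k+1) + 4)] · 3/7 → 3/7.
Thus R = 1/(3/7) = 7/3.
Check u = 4/3: an alternating series whose terms decrease to 0 in absolute value, so it converges by the Leibniz criterion.
At u = -10/3: the terms behave like c/k; limit comparison with the harmonic series gives divergence.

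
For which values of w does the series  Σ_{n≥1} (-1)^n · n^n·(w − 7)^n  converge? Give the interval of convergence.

Applying the root test, |a_n|^(1/n) = n → ∞.
The root grows without bound, so R = 0 (convergence only at w = 7).

{7}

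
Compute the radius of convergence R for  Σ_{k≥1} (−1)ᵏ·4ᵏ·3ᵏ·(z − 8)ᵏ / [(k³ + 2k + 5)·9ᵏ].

R = 3/4

Ratio test: |a_{k+1}/a_k| = [(k³ + 2k + 5)/((k+1)³ + 2(k+1) + 5)] · 4·3/9 → 4/3 as k → ∞.
Convergence for |z − 8| · 4/3 < 1, i.e. |z − 8| < 3/4. So R = 3/4.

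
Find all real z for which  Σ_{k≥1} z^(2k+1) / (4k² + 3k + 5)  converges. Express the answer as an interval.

By the ratio test, |a_{k+1}/a_k| = (4k² + 3k + 5)/(4(k+1)² + 3(k+1) + 5) → 1.
Writing y = z², the series in y has radius 1, so |z| < √(1) = 1 and R = 1.
At z = 1: absolute convergence follows by limit comparison with Σ 1/k².
Endpoint z = -1: absolute convergence follows by limit comparison with Σ 1/k².

[-1, 1]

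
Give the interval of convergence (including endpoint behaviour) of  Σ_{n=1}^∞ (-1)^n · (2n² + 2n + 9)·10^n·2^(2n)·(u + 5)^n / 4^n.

(-51/10, -49/10)

The ratio of consecutive coefficients is [(2(n+1)² + 2(n+1) + 9)/(2n² + 2n + 9)] · 10·4/4 → 10.
Hence the series converges for |u + 5| < 1/(10) = 1/10, so the radius of convergence is 1/10.
Check u = -49/10: the terms do not tend to 0, so the series diverges.
Check u = -51/10: the terms have absolute value of order n², which does not tend to 0, so the series diverges by the divergence test.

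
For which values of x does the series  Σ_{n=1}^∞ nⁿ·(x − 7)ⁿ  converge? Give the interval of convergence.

{7}

Applying the root test, |a_n|^(1/n) = n → ∞.
The root grows without bound, so R = 0 (convergence only at x = 7).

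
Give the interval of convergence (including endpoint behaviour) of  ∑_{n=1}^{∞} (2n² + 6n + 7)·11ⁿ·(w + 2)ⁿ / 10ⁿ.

(-32/11, -12/11)

Apply the ratio test: |a_{n+1}| / |a_n| = [(2(n+1)² + 6(n+1) + 7)/(2n² + 6n + 7)] · 11/10, which tends to 11/10 as n → ∞.
Convergence for |w + 2| · 11/10 < 1, i.e. |w + 2| < 10/11. So R = 10/11.
At w = -12/11: the terms have absolute value of order n², which does not tend to 0, so the series diverges by the divergence test.
Endpoint w = -32/11: the n-th term does not approach 0; divergence by the term test.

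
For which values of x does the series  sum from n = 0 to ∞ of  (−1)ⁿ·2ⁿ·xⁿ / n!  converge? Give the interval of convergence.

By the ratio test, |a_{n+1}/a_n| = 2 · 1/(n+1) → 0.
Since the limit is 0 < 1 for every x, the series converges on all of ℝ and R = ∞.

(−∞, ∞)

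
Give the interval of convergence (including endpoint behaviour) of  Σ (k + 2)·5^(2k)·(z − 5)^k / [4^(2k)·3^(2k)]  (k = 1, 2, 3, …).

The ratio of consecutive coefficients is [((k+1) + 2)/(k + 2)] · 25/(16·9) → 25/144.
Hence the series converges for |z − 5| < 1/(25/144) = 144/25, so the radius of convergence is 144/25.
Check z = 269/25: the terms do not tend to 0, so the series diverges.
Endpoint z = -19/25: the k-th term does not approach 0; divergence by the term test.

(-19/25, 269/25)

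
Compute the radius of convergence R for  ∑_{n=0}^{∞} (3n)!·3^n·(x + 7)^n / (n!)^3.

Ratio test: |a_{n+1}/a_n| = (3n+1)·(3n+2)·(3n+3)/(n+1)³ · 3 → 81 as n → ∞.
Convergence for |x + 7| · 81 < 1, i.e. |x + 7| < 1/81. So R = 1/81.

R = 1/81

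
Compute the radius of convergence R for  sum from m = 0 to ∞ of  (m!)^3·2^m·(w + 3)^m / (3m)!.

Apply the ratio test: |a_{m+1}| / |a_m| = (m+1)³/[(3m+1)·(3m+2)·(3m+3)] · 2, which tends to 2/27 as m → ∞.
Hence the series converges for |w + 3| < 1/(2/27) = 27/2, so the radius of convergence is 27/2.

R = 27/2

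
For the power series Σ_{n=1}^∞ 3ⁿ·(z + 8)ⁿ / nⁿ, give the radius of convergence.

Applying the root test, |a_n|^(1/n) = 3/n → 0.
The limit is 0 for every z, so R = ∞.

R = ∞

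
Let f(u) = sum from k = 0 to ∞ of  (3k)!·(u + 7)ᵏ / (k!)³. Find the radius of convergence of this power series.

Apply the ratio test: |a_{k+1}| / |a_k| = (3k+1)·(3k+2)·(3k+3)/(k+1)³, which tends to 27 as k → ∞.
Convergence for |u + 7| · 27 < 1, i.e. |u + 7| < 1/27. So R = 1/27.

R = 1/27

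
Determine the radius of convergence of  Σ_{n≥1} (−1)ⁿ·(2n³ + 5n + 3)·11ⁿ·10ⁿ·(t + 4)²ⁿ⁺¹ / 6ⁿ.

By the ratio test, |a_{n+1}/a_n| = [(2(n+1)³ + 5(n+1) + 3)/(2n³ + 5n + 3)] · 11·10/6 → 55/3.
Since the exponent of (t + 4) increases by 2 each term, convergence requires |t + 4|² < 3/55, hence R = √165/55.

R = √165/55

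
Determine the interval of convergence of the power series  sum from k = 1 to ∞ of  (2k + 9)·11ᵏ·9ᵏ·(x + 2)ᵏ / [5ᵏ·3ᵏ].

(-71/33, -61/33)

By the ratio test, |a_{k+1}/a_k| = [(2(k+1) + 9)/(2k + 9)] · 11·9/(5·3) → 33/5.
Hence the series converges for |x + 2| < 1/(33/5) = 5/33, so the radius of convergence is 5/33.
Endpoint x = -61/33: the k-th term does not approach 0; divergence by the term test.
Check x = -71/33: the terms do not tend to 0, so the series diverges.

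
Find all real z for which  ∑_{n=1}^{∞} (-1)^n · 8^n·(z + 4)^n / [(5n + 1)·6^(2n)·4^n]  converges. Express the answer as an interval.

By the ratio test, |a_{n+1}/a_n| = [(5n + 1)/(5(n+1) + 1)] · 8/(36·4) → 1/18.
The series converges when 1/18 · |z + 4| < 1, giving R = 18.
At z = 14: the terms alternate in sign and decrease monotonically to 0 in absolute value (size ~ c/n), so the alternating series test gives convergence.
When z = -22, the terms are asymptotic to a nonzero constant times 1/n, so the series diverges by limit comparison with Σ 1/n.

(-22, 14]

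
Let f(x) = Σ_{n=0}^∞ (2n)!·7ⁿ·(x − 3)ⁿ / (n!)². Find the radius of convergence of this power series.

The ratio of consecutive coefficients is (2n+1)·(2n+2)/(n+1)² · 7 → 28.
Thus R = 1/(28) = 1/28.

R = 1/28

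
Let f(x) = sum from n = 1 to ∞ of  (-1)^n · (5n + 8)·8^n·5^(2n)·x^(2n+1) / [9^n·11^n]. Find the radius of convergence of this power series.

R = 3√22/20

The ratio of consecutive coefficients is [(5(n+1) + 8)/(5n + 8)] · 8·25/(9·11) → 200/99.
Successive powers of x differ by 2, so the series converges when |x|² · 200/99 < 1, i.e. |x| < √(99/200). So R = 3√22/20.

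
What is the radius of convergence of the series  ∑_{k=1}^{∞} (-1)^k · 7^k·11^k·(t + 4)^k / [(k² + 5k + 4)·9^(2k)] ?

Ratio test: |a_{k+1}/a_k| = [(k² + 5k + 4)/((k+1)² + 5(k+1) + 4)] · 7·11/81 → 77/81 as k → ∞.
Thus R = 1/(77/81) = 81/77.

R = 81/77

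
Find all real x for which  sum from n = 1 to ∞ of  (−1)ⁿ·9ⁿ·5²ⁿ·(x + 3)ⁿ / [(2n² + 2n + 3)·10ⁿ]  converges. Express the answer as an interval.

The ratio of consecutive coefficients is [(2n² + 2n + 3)/(2(n+1)² + 2(n+1) + 3)] · 9·25/10 → 45/2.
Hence the series converges for |x + 3| < 1/(45/2) = 2/45, so the radius of convergence is 2/45.
Check x = -133/45: absolute convergence follows by limit comparison with Σ 1/n².
At x = -137/45: absolute convergence follows by limit comparison with Σ 1/n².

[-137/45, -133/45]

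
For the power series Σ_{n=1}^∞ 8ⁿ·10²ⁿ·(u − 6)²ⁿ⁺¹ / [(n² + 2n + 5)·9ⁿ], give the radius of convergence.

The ratio of consecutive coefficients is [(n² + 2n + 5)/((n+1)² + 2(n+1) + 5)] · 8·100/9 → 800/9.
Since the exponent of (u − 6) increases by 2 each term, convergence requires |u − 6|² < 9/800, hence R = 3√2/40.

R = 3√2/40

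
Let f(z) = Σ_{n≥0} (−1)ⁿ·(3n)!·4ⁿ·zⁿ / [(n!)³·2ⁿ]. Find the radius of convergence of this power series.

R = 1/54

Ratio test: |a_{n+1}/a_n| = (3n+1)·(3n+2)·(3n+3)/(n+1)³ · 4/2 → 54 as n → ∞.
The series converges when 54 · |z| < 1, giving R = 1/54.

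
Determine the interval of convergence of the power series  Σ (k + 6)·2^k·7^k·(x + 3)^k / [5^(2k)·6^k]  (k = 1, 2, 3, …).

(-96/7, 54/7)

Apply the ratio test: |a_{k+1}| / |a_k| = [((k+1) + 6)/(k + 6)] · 2·7/(25·6), which tends to 7/75 as k → ∞.
Thus R = 1/(7/75) = 75/7.
At x = 54/7: the k-th term does not approach 0; divergence by the term test.
When x = -96/7, the terms do not tend to 0, so the series diverges.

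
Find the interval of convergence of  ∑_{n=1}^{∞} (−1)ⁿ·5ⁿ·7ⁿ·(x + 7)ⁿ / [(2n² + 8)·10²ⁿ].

[-69/7, -29/7]

The ratio of consecutive coefficients is [(2n² + 8)/(2(n+1)² + 8)] · 5·7/100 → 7/20.
The series converges when 7/20 · |x + 7| < 1, giving R = 20/7.
Endpoint x = -29/7: the terms are on the order of 1/n², so the series converges absolutely by comparison with the p-series (p = 2 > 1).
Endpoint x = -69/7: absolute convergence follows by limit comparison with Σ 1/n².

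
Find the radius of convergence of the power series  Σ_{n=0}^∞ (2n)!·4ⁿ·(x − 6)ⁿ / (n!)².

The ratio of consecutive coefficients is (2n+1)·(2n+2)/(n+1)² · 4 → 16.
The series converges when 16 · |x − 6| < 1, giving R = 1/16.

R = 1/16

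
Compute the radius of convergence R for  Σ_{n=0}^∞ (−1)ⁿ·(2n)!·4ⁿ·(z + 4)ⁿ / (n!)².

Ratio test: |a_{n+1}/a_n| = (2n+1)·(2n+2)/(n+1)² · 4 → 16 as n → ∞.
Hence the series converges for |z + 4| < 1/(16) = 1/16, so the radius of convergence is 1/16.

R = 1/16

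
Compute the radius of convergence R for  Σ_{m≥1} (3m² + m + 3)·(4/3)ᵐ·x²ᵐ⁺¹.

Ratio test: |a_{m+1}/a_m| = [(3(m+1)² + (m+1) + 3)/(3m² + m + 3)] · 4/3 → 4/3 as m → ∞.
Since the exponent of x increases by 2 each term, convergence requires |x|² < 3/4, hence R = √3/2.

R = √3/2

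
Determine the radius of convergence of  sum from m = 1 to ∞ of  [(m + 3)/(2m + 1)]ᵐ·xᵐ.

R = 2

Root test: |a_m|^(1/m) = (m + 3)/(2m + 1) → 1/2.
Thus R = 1/(1/2) = 2.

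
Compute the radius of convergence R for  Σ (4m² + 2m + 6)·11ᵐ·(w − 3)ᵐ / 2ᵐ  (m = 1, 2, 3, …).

R = 2/11

The ratio of consecutive coefficients is [(4(m+1)² + 2(m+1) + 6)/(4m² + 2m + 6)] · 11/2 → 11/2.
Convergence for |w − 3| · 11/2 < 1, i.e. |w − 3| < 2/11. So R = 2/11.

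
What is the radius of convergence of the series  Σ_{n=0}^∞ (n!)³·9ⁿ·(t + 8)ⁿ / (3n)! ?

Ratio test: |a_{n+1}/a_n| = (n+1)³/[(3n+1)·(3n+2)·(3n+3)] · 9 → 1/3 as n → ∞.
The series converges when 1/3 · |t + 8| < 1, giving R = 3.

R = 3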